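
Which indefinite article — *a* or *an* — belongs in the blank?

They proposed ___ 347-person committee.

The indefinite article is chosen by the initial *sound* of the following word, not its spelling.
The number *347* is spoken "three hundred …", beginning with /θriː/ — a consonant sound.
So the article is *a*: They proposed a 347-person committee.

a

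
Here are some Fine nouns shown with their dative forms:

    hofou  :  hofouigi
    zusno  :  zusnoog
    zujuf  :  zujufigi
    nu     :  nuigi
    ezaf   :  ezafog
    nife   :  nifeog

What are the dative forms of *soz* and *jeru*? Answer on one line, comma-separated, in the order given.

The pattern is height harmony: -igi when the last vowel of the stem is a high vowel (*hofou*, *zujuf*, *nu*); -og when the last vowel of the stem is a non-high vowel (*zusno*, *ezaf*, *nife*).
*soz* — last vowel /o/ (a non-high vowel) → -og → *sozog*.
*jeru* — last vowel /u/ (a high vowel) → -igi → *jeruigi*.

sozog, jeruigi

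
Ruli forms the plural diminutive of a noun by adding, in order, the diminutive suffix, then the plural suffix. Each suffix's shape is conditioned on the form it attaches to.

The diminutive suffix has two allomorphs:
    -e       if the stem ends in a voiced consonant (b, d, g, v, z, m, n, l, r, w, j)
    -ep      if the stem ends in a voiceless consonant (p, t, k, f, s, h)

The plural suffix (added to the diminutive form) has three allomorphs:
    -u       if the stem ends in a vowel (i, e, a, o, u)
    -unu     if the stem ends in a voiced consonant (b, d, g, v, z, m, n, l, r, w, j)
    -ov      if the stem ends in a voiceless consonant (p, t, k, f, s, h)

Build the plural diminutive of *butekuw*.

The final consonant of *butekuw* is /w/, which is voiced, so the diminutive suffix is -e, giving *butekuwe*.
The final sound of the diminutive form *butekuwe* is /e/, which is a vowel, so the plural suffix is -u, giving *butekuweu*.

butekuweu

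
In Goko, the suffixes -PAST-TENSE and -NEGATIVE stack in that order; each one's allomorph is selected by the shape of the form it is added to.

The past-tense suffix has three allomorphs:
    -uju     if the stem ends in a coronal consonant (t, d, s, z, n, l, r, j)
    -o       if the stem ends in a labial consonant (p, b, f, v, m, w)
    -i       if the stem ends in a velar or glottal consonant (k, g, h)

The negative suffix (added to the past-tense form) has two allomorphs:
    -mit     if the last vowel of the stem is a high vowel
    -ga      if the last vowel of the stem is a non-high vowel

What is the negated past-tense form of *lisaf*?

The final consonant of *lisaf* is /f/, which is labial, so the past-tense suffix is -o, giving *lisafo*.
Since the last vowel of the past-tense form *lisafo* is /o/ (a non-high vowel), it takes -ga, giving *lisafoga*.

lisafoga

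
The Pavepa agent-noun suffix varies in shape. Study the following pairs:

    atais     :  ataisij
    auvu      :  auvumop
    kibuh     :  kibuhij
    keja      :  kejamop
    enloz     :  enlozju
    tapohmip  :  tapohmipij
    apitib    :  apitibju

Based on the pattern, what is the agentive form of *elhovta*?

The suffix is conditioned by the final sound: -ij when the stem ends in a voiceless consonant (*atais*, *kibuh*, *tapohmip*); -ju when the stem ends in a voiced consonant (*enloz*, *apitib*); -mop when the stem ends in a vowel (*auvu*, *keja*).
*elhovta* — final sound /a/ (a vowel) → -mop → *elhovtamop*.

elhovtamop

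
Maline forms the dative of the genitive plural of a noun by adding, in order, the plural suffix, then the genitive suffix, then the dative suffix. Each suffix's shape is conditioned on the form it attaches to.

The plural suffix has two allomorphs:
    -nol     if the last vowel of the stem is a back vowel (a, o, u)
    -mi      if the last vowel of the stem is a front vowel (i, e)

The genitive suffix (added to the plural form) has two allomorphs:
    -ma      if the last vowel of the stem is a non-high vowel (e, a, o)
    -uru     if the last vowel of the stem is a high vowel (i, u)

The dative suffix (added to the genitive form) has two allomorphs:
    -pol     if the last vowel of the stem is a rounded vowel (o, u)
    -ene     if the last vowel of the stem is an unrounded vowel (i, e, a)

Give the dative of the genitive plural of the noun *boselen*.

boselenmiurupol

The last vowel of *boselen* is /e/, which is a front vowel, so the plural suffix is -mi, giving *boselenmi*.
The last vowel of the plural form *boselenmi* is /i/, which is a high vowel, so the genitive suffix is -uru, giving *boselenmiuru*.
Since the last vowel of the genitive form *boselenmiuru* is /u/ (a rounded vowel), it takes -pol, giving *boselenmiurupol*.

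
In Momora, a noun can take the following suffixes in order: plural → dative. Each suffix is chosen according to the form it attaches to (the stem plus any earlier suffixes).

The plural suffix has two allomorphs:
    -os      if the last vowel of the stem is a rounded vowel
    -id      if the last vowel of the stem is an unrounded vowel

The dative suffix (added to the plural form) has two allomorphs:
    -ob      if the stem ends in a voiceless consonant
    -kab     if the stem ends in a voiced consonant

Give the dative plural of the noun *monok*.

*monok*: last vowel = /o/, a rounded vowel → -os → *monokos*.
The plural form *monokos*: final consonant = /s/, voiceless → -ob → *monokosob*.

monokosob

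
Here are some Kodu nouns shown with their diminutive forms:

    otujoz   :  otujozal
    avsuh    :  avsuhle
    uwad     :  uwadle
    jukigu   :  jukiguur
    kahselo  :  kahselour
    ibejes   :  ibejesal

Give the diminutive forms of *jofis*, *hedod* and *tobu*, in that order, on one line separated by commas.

The suffix is conditioned by the final sound: -al when the stem ends in a sibilant (*otujoz*, *ibejes*); -le when the stem ends in a non-sibilant consonant (*avsuh*, *uwad*); -ur when the stem ends in a vowel (*jukigu*, *kahselo*).
*jofis* — final sound /s/ (a sibilant) → -al → *jofisal*.
The final sound of *hedod* is /d/, which is a non-sibilant consonant, so the suffix is -le, giving *hedodle*.
Since the final sound of *tobu* is /u/ (a vowel), it takes -ur, giving *tobuur*.

jofisal, hedodle, tobuur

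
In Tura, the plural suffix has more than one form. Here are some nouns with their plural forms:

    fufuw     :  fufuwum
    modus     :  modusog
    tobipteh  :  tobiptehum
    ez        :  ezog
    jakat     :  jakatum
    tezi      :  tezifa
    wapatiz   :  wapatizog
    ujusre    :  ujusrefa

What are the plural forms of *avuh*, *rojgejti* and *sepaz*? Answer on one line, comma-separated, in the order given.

Looking at the final sound of each stem: -og when the stem ends in a sibilant (*modus*, *ez*, *wapatiz*); -um when the stem ends in a non-sibilant consonant (*fufuw*, *tobipteh*, *jakat*); -fa when the stem ends in a vowel (*tezi*, *ujusre*).
Since the final sound of *avuh* is /h/ (a non-sibilant consonant), it takes -um, giving *avuhum*.
Since the final sound of *rojgejti* is /i/ (a vowel), it takes -fa, giving *rojgejtifa*.
*sepaz* — final sound /z/ (a sibilant) → -og → *sepazog*.

avuhum, rojgejtifa, sepazog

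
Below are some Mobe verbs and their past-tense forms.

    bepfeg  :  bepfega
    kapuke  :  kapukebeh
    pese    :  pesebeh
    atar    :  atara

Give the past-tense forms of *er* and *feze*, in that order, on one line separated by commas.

era, fezebeh

Looking at the final sound of each stem: -a when the stem ends in a consonant (*bepfeg*, *atar*); -beh when the stem ends in a vowel (*kapuke*, *pese*).
*er* — final sound /r/ (a consonant) → -a → *era*.
*feze*: final sound = /e/, a vowel → -beh → *fezebeh*.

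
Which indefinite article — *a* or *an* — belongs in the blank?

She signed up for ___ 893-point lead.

The indefinite article is chosen by the initial *sound* of the following word, not its spelling.
The number *893* is spoken "eight hundred …", beginning with /eɪt/ — a vowel sound.
So the article is *an*: She signed up for an 893-point lead.

an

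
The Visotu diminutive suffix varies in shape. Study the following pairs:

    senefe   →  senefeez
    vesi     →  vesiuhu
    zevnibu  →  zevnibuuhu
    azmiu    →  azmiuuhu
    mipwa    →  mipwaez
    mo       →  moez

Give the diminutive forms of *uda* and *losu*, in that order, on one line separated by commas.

udaez, losuuhu

The alternation tracks the last vowel of the stem — -uhu when the last vowel of the stem is a high vowel (*vesi*, *zevnibu*, *azmiu*); -ez when the last vowel of the stem is a non-high vowel (*senefe*, *mipwa*, *mo*).
*uda*: last vowel = /a/, a non-high vowel → -ez → *udaez*.
Since the last vowel of *losu* is /u/ (a high vowel), it takes -uhu, giving *losuuhu*.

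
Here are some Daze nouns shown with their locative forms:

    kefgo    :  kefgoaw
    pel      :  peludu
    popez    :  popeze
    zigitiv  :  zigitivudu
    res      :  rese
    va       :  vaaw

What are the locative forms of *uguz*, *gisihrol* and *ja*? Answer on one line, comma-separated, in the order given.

uguze, gisihroludu, jaaw

Looking at the final sound of each stem: -e when the stem ends in a sibilant (*popez*, *res*); -udu when the stem ends in a non-sibilant consonant (*pel*, *zigitiv*); -aw when the stem ends in a vowel (*kefgo*, *va*).
*uguz*: final sound = /z/, a sibilant → -e → *uguze*.
Since the final sound of *gisihrol* is /l/ (a non-sibilant consonant), it takes -udu, giving *gisihroludu*.
Since the final sound of *ja* is /a/ (a vowel), it takes -aw, giving *jaaw*.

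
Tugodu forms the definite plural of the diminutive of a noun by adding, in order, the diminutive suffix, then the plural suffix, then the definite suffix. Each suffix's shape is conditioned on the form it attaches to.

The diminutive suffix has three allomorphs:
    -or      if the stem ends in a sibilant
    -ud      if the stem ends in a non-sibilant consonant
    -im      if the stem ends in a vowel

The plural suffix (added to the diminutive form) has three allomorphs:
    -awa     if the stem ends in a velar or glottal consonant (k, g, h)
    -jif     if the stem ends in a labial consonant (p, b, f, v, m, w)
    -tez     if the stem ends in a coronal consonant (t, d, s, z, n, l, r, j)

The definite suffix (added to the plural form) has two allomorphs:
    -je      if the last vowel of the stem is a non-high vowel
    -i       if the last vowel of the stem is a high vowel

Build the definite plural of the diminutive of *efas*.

*efas*: final sound = /s/, a sibilant → -or → *efasor*.
The diminutive form *efasor*: final consonant = /r/, coronal → -tez → *efasortez*.
The last vowel of the plural form *efasortez* is /e/, which is a non-high vowel, so the definite suffix is -je, giving *efasortezje*.

efasortezje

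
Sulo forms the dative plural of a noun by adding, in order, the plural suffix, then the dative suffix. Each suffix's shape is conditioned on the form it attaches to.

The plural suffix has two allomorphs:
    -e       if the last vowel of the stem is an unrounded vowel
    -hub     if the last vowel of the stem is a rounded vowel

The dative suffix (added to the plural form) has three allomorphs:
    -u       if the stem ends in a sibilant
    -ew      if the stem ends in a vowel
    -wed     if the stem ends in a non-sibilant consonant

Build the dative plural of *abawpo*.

*abawpo*: last vowel = /o/, a rounded vowel → -hub → *abawpohub*.
The plural form *abawpohub* — final sound /b/ (a non-sibilant consonant) → -wed → *abawpohubwed*.

abawpohubwed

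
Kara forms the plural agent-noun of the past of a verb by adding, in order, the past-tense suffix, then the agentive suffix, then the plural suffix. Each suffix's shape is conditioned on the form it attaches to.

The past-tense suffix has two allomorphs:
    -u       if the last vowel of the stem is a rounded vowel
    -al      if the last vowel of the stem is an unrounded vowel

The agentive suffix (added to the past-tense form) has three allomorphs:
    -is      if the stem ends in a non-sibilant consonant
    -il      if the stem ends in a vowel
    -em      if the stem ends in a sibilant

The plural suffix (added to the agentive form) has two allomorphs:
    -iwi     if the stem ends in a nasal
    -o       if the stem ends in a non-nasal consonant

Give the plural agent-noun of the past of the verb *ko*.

*ko* — last vowel /o/ (a rounded vowel) → -u → *kou*.
The past-tense form *kou* — final sound /u/ (a vowel) → -il → *kouil*.
The agentive form *kouil* — final consonant /l/ (non-nasal) → -o → *kouilo*.

kouilo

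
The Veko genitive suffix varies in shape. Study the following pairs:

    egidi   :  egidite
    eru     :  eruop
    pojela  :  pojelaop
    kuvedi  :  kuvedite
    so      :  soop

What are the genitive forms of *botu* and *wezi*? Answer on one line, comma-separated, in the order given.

The pattern is front/back vowel harmony: -te when the last vowel of the stem is a front vowel (*egidi*, *kuvedi*); -op when the last vowel of the stem is a back vowel (*eru*, *pojela*, *so*).
*botu*: last vowel = /u/, a back vowel → -op → *botuop*.
Since the last vowel of *wezi* is /i/ (a front vowel), it takes -te, giving *wezite*.

botuop, wezite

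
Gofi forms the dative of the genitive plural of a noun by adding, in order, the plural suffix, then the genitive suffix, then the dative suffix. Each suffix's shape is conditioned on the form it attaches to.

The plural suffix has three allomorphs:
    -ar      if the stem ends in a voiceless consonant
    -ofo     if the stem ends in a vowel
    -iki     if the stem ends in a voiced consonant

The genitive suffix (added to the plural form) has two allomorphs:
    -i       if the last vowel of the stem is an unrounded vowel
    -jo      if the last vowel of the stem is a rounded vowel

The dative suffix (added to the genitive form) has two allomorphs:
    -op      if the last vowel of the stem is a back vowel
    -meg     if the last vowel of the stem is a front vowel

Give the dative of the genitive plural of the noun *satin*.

*satin*: final sound = /n/, a voiced consonant → -iki → *satiniki*.
The plural form *satiniki* — last vowel /i/ (an unrounded vowel) → -i → *satinikii*.
Since the last vowel of the genitive form *satinikii* is /i/ (a front vowel), it takes -meg, giving *satinikiimeg*.

satinikiimeg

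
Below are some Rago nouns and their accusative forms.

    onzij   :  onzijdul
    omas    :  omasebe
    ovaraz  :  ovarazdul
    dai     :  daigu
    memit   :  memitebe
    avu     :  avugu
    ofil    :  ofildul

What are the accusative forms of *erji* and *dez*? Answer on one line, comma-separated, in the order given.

erjigu, dezdul

The suffix is conditioned by the final sound: -ebe when the stem ends in a voiceless consonant (*omas*, *memit*); -dul when the stem ends in a voiced consonant (*onzij*, *ovaraz*, *ofil*); -gu when the stem ends in a vowel (*dai*, *avu*).
*erji* — final sound /i/ (a vowel) → -gu → *erjigu*.
*dez*: final sound = /z/, a voiced consonant → -dul → *dezdul*.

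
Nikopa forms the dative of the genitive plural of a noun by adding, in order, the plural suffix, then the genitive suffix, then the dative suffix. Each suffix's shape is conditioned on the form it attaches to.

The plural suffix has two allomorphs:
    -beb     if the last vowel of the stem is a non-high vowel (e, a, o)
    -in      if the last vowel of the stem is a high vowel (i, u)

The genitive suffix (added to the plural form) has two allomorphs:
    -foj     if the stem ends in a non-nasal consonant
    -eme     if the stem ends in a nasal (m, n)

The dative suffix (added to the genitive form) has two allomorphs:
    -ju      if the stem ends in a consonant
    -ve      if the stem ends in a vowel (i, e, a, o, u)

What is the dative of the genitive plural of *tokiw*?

*tokiw* — last vowel /i/ (a high vowel) → -in → *tokiwin*.
Since the final consonant of the plural form *tokiwin* is /n/ (a nasal), it takes -eme, giving *tokiwineme*.
The genitive form *tokiwineme* — final sound /e/ (a vowel) → -ve → *tokiwinemeve*.

tokiwinemeve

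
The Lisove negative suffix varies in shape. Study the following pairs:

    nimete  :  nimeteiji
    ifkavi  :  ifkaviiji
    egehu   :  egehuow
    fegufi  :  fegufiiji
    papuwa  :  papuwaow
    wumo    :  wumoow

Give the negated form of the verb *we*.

The suffix is conditioned by the last vowel: -iji when the last vowel of the stem is a front vowel (*nimete*, *ifkavi*, *fegufi*); -ow when the last vowel of the stem is a back vowel (*egehu*, *papuwa*, *wumo*).
*we* — last vowel /e/ (a front vowel) → -iji → *weiji*.

weiji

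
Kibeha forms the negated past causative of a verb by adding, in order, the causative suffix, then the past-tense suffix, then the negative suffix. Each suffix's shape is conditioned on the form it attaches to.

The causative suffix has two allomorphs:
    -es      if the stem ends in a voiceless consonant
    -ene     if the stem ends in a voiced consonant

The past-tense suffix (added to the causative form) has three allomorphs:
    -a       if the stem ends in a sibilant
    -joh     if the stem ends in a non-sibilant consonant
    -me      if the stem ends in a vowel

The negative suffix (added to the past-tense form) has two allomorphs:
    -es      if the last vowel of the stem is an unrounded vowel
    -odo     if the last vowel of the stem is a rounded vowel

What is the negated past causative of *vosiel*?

vosielenemees

*vosiel*: final consonant = /l/, voiced → -ene → *vosielene*.
The final sound of the causative form *vosielene* is /e/, which is a vowel, so the past-tense suffix is -me, giving *vosieleneme*.
The past-tense form *vosieleneme* — last vowel /e/ (an unrounded vowel) → -es → *vosielenemees*.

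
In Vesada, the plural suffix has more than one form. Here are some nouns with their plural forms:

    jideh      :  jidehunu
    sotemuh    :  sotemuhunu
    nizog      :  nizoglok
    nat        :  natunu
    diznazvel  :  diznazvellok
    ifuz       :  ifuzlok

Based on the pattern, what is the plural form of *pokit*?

pokitunu

The pattern is voicing of the final consonant: -unu when the stem ends in a voiceless consonant (*jideh*, *sotemuh*, *nat*); -lok when the stem ends in a voiced consonant (*nizog*, *diznazvel*, *ifuz*).
*pokit* — final consonant /t/ (voiceless) → -unu → *pokitunu*.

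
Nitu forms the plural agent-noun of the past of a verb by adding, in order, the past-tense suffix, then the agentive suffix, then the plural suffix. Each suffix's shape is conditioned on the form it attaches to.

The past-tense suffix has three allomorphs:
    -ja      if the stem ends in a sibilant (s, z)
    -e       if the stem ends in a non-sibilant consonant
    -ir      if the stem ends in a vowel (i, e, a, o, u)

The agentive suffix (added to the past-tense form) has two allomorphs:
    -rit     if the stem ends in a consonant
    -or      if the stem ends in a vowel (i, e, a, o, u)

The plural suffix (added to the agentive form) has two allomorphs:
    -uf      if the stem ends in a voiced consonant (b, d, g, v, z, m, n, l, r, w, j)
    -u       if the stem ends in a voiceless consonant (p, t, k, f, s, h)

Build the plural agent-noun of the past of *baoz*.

baozjaoruf

Since the final sound of *baoz* is /z/ (a sibilant), it takes -ja, giving *baozja*.
Since the final sound of the past-tense form *baozja* is /a/ (a vowel), it takes -or, giving *baozjaor*.
The final consonant of the agentive form *baozjaor* is /r/, which is voiced, so the plural suffix is -uf, giving *baozjaoruf*.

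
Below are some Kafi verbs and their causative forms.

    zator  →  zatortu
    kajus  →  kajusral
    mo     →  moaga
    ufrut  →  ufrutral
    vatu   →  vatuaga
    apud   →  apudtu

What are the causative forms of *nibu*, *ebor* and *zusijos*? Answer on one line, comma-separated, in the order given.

The suffix is conditioned by the final sound: -ral when the stem ends in a voiceless consonant (*kajus*, *ufrut*); -tu when the stem ends in a voiced consonant (*zator*, *apud*); -aga when the stem ends in a vowel (*mo*, *vatu*).
Since the final sound of *nibu* is /u/ (a vowel), it takes -aga, giving *nibuaga*.
*ebor*: final sound = /r/, a voiced consonant → -tu → *ebortu*.
*zusijos* — final sound /s/ (a voiceless consonant) → -ral → *zusijosral*.

nibuaga, ebortu, zusijosral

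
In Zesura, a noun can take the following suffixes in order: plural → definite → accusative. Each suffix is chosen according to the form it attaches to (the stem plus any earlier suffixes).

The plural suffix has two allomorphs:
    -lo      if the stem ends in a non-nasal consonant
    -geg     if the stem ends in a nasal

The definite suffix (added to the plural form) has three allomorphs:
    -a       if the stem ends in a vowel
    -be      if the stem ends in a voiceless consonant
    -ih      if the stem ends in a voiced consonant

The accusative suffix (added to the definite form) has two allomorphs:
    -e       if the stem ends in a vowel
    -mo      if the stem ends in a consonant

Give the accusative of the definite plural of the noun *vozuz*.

vozuzloae

*vozuz* — final consonant /z/ (non-nasal) → -lo → *vozuzlo*.
The plural form *vozuzlo*: final sound = /o/, a vowel → -a → *vozuzloa*.
Since the final sound of the definite form *vozuzloa* is /a/ (a vowel), it takes -e, giving *vozuzloae*.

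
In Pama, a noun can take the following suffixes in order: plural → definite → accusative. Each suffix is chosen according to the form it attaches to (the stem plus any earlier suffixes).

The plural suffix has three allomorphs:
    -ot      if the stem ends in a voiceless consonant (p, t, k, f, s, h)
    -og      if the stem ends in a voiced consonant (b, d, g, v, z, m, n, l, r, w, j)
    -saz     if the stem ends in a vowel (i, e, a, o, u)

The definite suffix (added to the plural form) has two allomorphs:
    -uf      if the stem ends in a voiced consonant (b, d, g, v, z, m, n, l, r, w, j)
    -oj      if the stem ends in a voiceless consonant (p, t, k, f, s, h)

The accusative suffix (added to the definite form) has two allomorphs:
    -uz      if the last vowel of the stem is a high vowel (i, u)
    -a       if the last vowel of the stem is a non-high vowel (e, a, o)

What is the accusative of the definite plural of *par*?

*par*: final sound = /r/, a voiced consonant → -og → *parog*.
Since the final consonant of the plural form *parog* is /g/ (voiced), it takes -uf, giving *paroguf*.
Since the last vowel of the definite form *paroguf* is /u/ (a high vowel), it takes -uz, giving *parogufuz*.

parogufuz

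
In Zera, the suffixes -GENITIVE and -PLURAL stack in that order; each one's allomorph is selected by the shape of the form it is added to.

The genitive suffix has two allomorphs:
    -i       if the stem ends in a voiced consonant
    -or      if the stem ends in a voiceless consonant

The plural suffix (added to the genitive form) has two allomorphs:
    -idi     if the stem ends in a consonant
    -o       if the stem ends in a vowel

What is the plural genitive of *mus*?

The final consonant of *mus* is /s/, which is voiceless, so the genitive suffix is -or, giving *musor*.
The genitive form *musor*: final sound = /r/, a consonant → -idi → *musoridi*.

musoridi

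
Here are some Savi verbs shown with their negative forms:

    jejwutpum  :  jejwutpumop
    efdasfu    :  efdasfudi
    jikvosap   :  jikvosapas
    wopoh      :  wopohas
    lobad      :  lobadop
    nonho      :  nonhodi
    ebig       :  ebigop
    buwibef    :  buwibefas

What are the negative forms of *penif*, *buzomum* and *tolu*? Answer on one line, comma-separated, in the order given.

Looking at the final sound of each stem: -as when the stem ends in a voiceless consonant (*jikvosap*, *wopoh*, *buwibef*); -op when the stem ends in a voiced consonant (*jejwutpum*, *lobad*, *ebig*); -di when the stem ends in a vowel (*efdasfu*, *nonho*).
The final sound of *penif* is /f/, which is a voiceless consonant, so the suffix is -as, giving *penifas*.
The final sound of *buzomum* is /m/, which is a voiced consonant, so the suffix is -op, giving *buzomumop*.
The final sound of *tolu* is /u/, which is a vowel, so the suffix is -di, giving *toludi*.

penifas, buzomumop, toludi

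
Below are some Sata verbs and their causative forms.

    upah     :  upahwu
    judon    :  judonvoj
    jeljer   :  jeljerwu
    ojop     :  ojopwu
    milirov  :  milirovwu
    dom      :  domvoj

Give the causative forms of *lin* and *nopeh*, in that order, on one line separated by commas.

The alternation tracks the final consonant of the stem — -voj when the stem ends in a nasal (*judon*, *dom*); -wu when the stem ends in a non-nasal consonant (*upah*, *jeljer*, *ojop*, *milirov*).
Since the final consonant of *lin* is /n/ (a nasal), it takes -voj, giving *linvoj*.
Since the final consonant of *nopeh* is /h/ (non-nasal), it takes -wu, giving *nopehwu*.

linvoj, nopehwu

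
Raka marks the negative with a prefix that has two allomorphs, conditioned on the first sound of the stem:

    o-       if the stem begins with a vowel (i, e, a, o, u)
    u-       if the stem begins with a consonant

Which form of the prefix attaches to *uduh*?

o-

The first sound of *uduh* is /u/, which is a vowel, so the prefix is o-.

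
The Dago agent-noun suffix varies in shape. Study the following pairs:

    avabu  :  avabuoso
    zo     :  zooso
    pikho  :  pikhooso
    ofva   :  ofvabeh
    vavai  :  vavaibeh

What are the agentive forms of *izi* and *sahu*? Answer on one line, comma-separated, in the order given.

The suffix is conditioned by the last vowel: -oso when the last vowel of the stem is a rounded vowel (*avabu*, *zo*, *pikho*); -beh when the last vowel of the stem is an unrounded vowel (*ofva*, *vavai*).
The last vowel of *izi* is /i/, which is an unrounded vowel, so the suffix is -beh, giving *izibeh*.
*sahu* — last vowel /u/ (a rounded vowel) → -oso → *sahuoso*.

izibeh, sahuoso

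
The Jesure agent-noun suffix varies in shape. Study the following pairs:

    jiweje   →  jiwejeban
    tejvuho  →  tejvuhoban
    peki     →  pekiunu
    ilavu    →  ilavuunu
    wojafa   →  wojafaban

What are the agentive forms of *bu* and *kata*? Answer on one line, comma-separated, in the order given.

The pattern is height harmony: -unu when the last vowel of the stem is a high vowel (*peki*, *ilavu*); -ban when the last vowel of the stem is a non-high vowel (*jiweje*, *tejvuho*, *wojafa*).
The last vowel of *bu* is /u/, which is a high vowel, so the suffix is -unu, giving *buunu*.
*kata* — last vowel /a/ (a non-high vowel) → -ban → *kataban*.

buunu, kataban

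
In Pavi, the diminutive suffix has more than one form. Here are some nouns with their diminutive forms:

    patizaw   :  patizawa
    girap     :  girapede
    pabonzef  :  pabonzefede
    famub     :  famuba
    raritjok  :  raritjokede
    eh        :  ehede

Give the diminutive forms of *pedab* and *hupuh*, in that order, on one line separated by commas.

pedaba, hupuhede

The suffix is conditioned by the final consonant: -ede when the stem ends in a voiceless consonant (*girap*, *pabonzef*, *raritjok*, *eh*); -a when the stem ends in a voiced consonant (*patizaw*, *famub*).
The final consonant of *pedab* is /b/, which is voiced, so the suffix is -a, giving *pedaba*.
*hupuh* — final consonant /h/ (voiceless) → -ede → *hupuhede*.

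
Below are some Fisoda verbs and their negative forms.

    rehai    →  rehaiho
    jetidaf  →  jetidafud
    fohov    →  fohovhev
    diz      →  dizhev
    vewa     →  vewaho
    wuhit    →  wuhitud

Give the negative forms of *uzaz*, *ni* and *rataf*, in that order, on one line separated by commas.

Looking at the final sound of each stem: -ud when the stem ends in a voiceless consonant (*jetidaf*, *wuhit*); -hev when the stem ends in a voiced consonant (*fohov*, *diz*); -ho when the stem ends in a vowel (*rehai*, *vewa*).
Since the final sound of *uzaz* is /z/ (a voiced consonant), it takes -hev, giving *uzazhev*.
*ni* — final sound /i/ (a vowel) → -ho → *niho*.
*rataf*: final sound = /f/, a voiceless consonant → -ud → *ratafud*.

uzazhev, niho, ratafud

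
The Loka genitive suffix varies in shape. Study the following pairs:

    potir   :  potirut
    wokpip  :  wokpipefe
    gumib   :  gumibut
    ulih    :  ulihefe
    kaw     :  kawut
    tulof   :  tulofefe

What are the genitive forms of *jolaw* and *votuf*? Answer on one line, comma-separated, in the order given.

jolawut, votufefe

The pattern is voicing of the final consonant: -efe when the stem ends in a voiceless consonant (*wokpip*, *ulih*, *tulof*); -ut when the stem ends in a voiced consonant (*potir*, *gumib*, *kaw*).
*jolaw* — final consonant /w/ (voiced) → -ut → *jolawut*.
The final consonant of *votuf* is /f/, which is voiceless, so the suffix is -efe, giving *votufefe*.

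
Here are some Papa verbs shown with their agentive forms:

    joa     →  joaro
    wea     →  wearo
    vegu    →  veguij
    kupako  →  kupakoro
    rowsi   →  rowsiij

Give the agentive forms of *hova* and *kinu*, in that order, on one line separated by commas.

hovaro, kinuij

Looking at the last vowel of each stem: -ij when the last vowel of the stem is a high vowel (*vegu*, *rowsi*); -ro when the last vowel of the stem is a non-high vowel (*joa*, *wea*, *kupako*).
*hova* — last vowel /a/ (a non-high vowel) → -ro → *hovaro*.
*kinu* — last vowel /u/ (a high vowel) → -ij → *kinuij*.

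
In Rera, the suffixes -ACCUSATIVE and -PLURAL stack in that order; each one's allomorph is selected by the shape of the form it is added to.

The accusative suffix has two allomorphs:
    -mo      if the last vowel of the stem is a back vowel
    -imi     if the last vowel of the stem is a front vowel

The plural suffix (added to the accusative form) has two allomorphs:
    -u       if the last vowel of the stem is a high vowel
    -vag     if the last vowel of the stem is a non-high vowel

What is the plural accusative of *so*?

somovag

*so* — last vowel /o/ (a back vowel) → -mo → *somo*.
Since the last vowel of the accusative form *somo* is /o/ (a non-high vowel), it takes -vag, giving *somovag*.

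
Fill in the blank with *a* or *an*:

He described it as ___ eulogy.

The indefinite article is chosen by the initial *sound* of the following word, not its spelling.
*eulogy* begins with the sound /juː/ (eu pronounced /juː/) — a consonant sound.
So the article is *a*: He described it as a eulogy.

a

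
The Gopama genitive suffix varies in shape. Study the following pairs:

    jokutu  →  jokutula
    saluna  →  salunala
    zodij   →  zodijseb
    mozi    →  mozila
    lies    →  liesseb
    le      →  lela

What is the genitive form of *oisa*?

oisala

Looking at the final sound of each stem: -seb when the stem ends in a consonant (*zodij*, *lies*); -la when the stem ends in a vowel (*jokutu*, *saluna*, *mozi*, *le*).
*oisa*: final sound = /a/, a vowel → -la → *oisala*.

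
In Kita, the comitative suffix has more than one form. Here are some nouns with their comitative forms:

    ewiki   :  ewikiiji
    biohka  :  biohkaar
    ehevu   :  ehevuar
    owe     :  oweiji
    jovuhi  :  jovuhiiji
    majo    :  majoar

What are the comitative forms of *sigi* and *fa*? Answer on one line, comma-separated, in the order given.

The alternation tracks the last vowel of the stem — -iji when the last vowel of the stem is a front vowel (*ewiki*, *owe*, *jovuhi*); -ar when the last vowel of the stem is a back vowel (*biohka*, *ehevu*, *majo*).
The last vowel of *sigi* is /i/, which is a front vowel, so the suffix is -iji, giving *sigiiji*.
*fa* — last vowel /a/ (a back vowel) → -ar → *faar*.

sigiiji, faar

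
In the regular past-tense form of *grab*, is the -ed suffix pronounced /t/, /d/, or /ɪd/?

/d/

The stem *grab* ends in a voiced sound other than /d/.
The -ed suffix is realized as /ɪd/ after /t, d/; as /t/ after other voiceless consonants; and as /d/ after other voiced sounds.
So -ed on *grab* is pronounced /d/.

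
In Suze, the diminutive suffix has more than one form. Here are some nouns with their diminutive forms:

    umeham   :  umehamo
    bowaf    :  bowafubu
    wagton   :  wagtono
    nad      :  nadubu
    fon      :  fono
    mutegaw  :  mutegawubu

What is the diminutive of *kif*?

The pattern is nasality of the final consonant: -o when the stem ends in a nasal (*umeham*, *wagton*, *fon*); -ubu when the stem ends in a non-nasal consonant (*bowaf*, *nad*, *mutegaw*).
*kif*: final consonant = /f/, non-nasal → -ubu → *kifubu*.

kifubu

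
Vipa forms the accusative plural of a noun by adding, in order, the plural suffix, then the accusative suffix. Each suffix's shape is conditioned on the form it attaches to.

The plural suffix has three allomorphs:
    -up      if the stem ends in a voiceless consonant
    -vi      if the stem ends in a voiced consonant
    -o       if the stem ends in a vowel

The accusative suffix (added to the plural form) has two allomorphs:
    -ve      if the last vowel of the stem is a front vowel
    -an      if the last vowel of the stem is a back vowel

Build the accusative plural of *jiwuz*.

jiwuzvive

The final sound of *jiwuz* is /z/, which is a voiced consonant, so the plural suffix is -vi, giving *jiwuzvi*.
Since the last vowel of the plural form *jiwuzvi* is /i/ (a front vowel), it takes -ve, giving *jiwuzvive*.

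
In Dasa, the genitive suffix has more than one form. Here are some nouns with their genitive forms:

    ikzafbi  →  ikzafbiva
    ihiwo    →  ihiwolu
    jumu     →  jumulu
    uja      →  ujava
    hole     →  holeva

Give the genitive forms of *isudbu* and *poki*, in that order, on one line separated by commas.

The pattern is rounding harmony: -lu when the last vowel of the stem is a rounded vowel (*ihiwo*, *jumu*); -va when the last vowel of the stem is an unrounded vowel (*ikzafbi*, *uja*, *hole*).
The last vowel of *isudbu* is /u/, which is a rounded vowel, so the suffix is -lu, giving *isudbulu*.
*poki*: last vowel = /i/, an unrounded vowel → -va → *pokiva*.

isudbulu, pokiva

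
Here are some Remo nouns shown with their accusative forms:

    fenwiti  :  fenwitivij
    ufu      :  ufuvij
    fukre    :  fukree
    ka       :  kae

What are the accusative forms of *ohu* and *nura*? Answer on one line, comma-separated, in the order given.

The pattern is height harmony: -vij when the last vowel of the stem is a high vowel (*fenwiti*, *ufu*); -e when the last vowel of the stem is a non-high vowel (*fukre*, *ka*).
The last vowel of *ohu* is /u/, which is a high vowel, so the suffix is -vij, giving *ohuvij*.
*nura* — last vowel /a/ (a non-high vowel) → -e → *nurae*.

ohuvij, nurae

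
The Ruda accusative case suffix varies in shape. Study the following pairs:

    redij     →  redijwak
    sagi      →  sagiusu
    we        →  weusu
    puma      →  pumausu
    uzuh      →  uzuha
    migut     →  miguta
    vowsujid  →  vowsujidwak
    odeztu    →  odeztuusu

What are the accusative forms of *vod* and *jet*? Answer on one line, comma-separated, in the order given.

Looking at the final sound of each stem: -a when the stem ends in a voiceless consonant (*uzuh*, *migut*); -wak when the stem ends in a voiced consonant (*redij*, *vowsujid*); -usu when the stem ends in a vowel (*sagi*, *we*, *puma*, *odeztu*).
The final sound of *vod* is /d/, which is a voiced consonant, so the suffix is -wak, giving *vodwak*.
*jet* — final sound /t/ (a voiceless consonant) → -a → *jeta*.

vodwak, jeta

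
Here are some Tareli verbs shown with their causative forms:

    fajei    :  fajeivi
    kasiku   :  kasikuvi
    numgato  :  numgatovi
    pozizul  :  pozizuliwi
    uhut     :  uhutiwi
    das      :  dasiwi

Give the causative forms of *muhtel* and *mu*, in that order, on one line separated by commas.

muhteliwi, muvi

Looking at the final sound of each stem: -iwi when the stem ends in a consonant (*pozizul*, *uhut*, *das*); -vi when the stem ends in a vowel (*fajei*, *kasiku*, *numgato*).
*muhtel* — final sound /l/ (a consonant) → -iwi → *muhteliwi*.
Since the final sound of *mu* is /u/ (a vowel), it takes -vi, giving *muvi*.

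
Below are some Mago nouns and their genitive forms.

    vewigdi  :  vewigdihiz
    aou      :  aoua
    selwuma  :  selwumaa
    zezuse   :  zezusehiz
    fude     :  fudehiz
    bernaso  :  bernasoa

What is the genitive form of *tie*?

tiehiz

The alternation tracks the last vowel of the stem — -hiz when the last vowel of the stem is a front vowel (*vewigdi*, *zezuse*, *fude*); -a when the last vowel of the stem is a back vowel (*aou*, *selwuma*, *bernaso*).
The last vowel of *tie* is /e/, which is a front vowel, so the suffix is -hiz, giving *tiehiz*.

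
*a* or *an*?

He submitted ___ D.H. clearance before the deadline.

The indefinite article is chosen by the initial *sound* of the following word, not its spelling.
The initialism *D.H.* is read letter by letter; the first letter, D, is pronounced /diː/, which begins with a consonant sound.
So the article is *a*: He submitted a D.H. clearance before the deadline.

a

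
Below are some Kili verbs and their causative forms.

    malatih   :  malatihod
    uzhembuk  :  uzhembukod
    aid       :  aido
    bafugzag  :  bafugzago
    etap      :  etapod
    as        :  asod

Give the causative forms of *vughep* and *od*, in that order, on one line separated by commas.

vughepod, odo

The suffix is conditioned by the final consonant: -od when the stem ends in a voiceless consonant (*malatih*, *uzhembuk*, *etap*, *as*); -o when the stem ends in a voiced consonant (*aid*, *bafugzag*).
*vughep*: final consonant = /p/, voiceless → -od → *vughepod*.
Since the final consonant of *od* is /d/ (voiced), it takes -o, giving *odo*.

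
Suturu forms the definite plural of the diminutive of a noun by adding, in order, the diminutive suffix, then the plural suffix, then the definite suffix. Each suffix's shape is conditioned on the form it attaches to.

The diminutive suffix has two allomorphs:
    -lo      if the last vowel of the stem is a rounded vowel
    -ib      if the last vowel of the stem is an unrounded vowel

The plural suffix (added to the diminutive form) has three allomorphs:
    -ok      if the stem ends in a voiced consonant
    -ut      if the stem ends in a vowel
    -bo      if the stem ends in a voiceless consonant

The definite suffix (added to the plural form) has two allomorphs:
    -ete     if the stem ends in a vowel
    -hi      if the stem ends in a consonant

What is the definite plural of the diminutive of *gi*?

giibokhi

The last vowel of *gi* is /i/, which is an unrounded vowel, so the diminutive suffix is -ib, giving *giib*.
The final sound of the diminutive form *giib* is /b/, which is a voiced consonant, so the plural suffix is -ok, giving *giibok*.
The plural form *giibok*: final sound = /k/, a consonant → -hi → *giibokhi*.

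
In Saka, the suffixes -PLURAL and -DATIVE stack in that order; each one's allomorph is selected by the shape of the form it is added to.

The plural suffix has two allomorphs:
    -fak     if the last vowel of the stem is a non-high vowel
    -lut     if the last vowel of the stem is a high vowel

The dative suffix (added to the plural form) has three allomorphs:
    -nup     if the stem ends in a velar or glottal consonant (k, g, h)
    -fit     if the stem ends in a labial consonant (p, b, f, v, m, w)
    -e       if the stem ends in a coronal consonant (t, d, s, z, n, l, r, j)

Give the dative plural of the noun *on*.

Since the last vowel of *on* is /o/ (a non-high vowel), it takes -fak, giving *onfak*.
Since the final consonant of the plural form *onfak* is /k/ (velar/glottal), it takes -nup, giving *onfaknup*.

onfaknup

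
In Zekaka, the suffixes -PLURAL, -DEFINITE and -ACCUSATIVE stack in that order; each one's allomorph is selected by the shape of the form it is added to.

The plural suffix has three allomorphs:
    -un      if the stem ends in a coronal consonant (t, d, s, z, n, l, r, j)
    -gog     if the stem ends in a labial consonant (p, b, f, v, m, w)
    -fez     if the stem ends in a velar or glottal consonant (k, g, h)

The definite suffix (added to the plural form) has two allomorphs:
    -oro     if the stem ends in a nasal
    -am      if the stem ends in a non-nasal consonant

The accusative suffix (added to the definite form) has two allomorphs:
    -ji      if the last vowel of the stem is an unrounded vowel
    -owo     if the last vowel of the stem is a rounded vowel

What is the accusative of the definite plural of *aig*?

Since the final consonant of *aig* is /g/ (velar/glottal), it takes -fez, giving *aigfez*.
The final consonant of the plural form *aigfez* is /z/, which is non-nasal, so the definite suffix is -am, giving *aigfezam*.
Since the last vowel of the definite form *aigfezam* is /a/ (an unrounded vowel), it takes -ji, giving *aigfezamji*.

aigfezamji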